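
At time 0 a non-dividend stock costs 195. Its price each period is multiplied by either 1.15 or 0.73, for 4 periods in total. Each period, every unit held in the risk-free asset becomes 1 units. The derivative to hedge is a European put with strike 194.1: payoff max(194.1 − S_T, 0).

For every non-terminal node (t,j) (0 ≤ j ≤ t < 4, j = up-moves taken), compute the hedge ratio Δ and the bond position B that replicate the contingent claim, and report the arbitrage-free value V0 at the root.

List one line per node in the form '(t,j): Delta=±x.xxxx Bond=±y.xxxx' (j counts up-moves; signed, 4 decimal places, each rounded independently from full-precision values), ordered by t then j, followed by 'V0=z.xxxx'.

(0,0): Delta=-0.4749 Bond=125.2969
(1,0): Delta=-0.8452 Bond=178.0127
(1,1): Delta=-0.3443 Bond=96.0104
(2,0): Delta=-1.0000 Bond=194.1000
(2,1): Delta=-0.7906 Bond=169.0753
(2,2): Delta=-0.1869 Bond=55.4188
(3,0): Delta=-1.0000 Bond=194.1000
(3,1): Delta=-1.0000 Bond=194.1000
(3,2): Delta=-0.7167 Bond=155.1727
(3,3): Delta=0.0000 Bond=0.0000
V0=32.6985

Under the risk-neutral measure, an up-move has probability p* = (R−d)/(u−d) = 0.6429 and values discount at R = 1.
At expiry t=4: V(4,0)=138.7234, V(4,1)=106.8629, V(4,2)=56.6718, V(4,3)=0.0000, V(4,4)=0.0000
  t=3,j=0: stock 75.8583 → up 87.2371 (V=106.8629), down 55.3766 (V=138.7234). Price 118.2417; hedge Δ=-1.0000, bond B=194.1000.
  t=3,j=1: stock 119.5028 → up 137.4282 (V=56.6718), down 87.2371 (V=106.8629). Price 74.5972; hedge Δ=-1.0000, bond B=194.1000.
  t=3,j=2: stock 188.2579 → up 216.4966 (V=0.0000), down 137.4282 (V=56.6718). Price 20.2399; hedge Δ=-0.7167, bond B=155.1727.
  t=3,j=3: stock 296.5706 → up 341.0562 (V=0.0000), down 216.4966 (V=0.0000). Price 0.0000; hedge Δ=0.0000, bond B=0.0000.
  t=2,j=0: stock 103.9155 → up 119.5028 (V=74.5972), down 75.8583 (V=118.2417). Price 90.1845; hedge Δ=-1.0000, bond B=194.1000.
  t=2,j=1: stock 163.7025 → up 188.2579 (V=20.2399), down 119.5028 (V=74.5972). Price 39.6532; hedge Δ=-0.7906, bond B=169.0753.
  t=2,j=2: stock 257.8875 → up 296.5706 (V=0.0000), down 188.2579 (V=20.2399). Price 7.2285; hedge Δ=-0.1869, bond B=55.4188.
  t=1,j=0: stock 142.3500 → up 163.7025 (V=39.6532), down 103.9155 (V=90.1845). Price 57.7001; hedge Δ=-0.8452, bond B=178.0127.
  t=1,j=1: stock 224.2500 → up 257.8875 (V=7.2285), down 163.7025 (V=39.6532). Price 18.8088; hedge Δ=-0.3443, bond B=96.0104.
  t=0,j=0: stock 195.0000 → up 224.2500 (V=18.8088), down 142.3500 (V=57.7001). Price 32.6985; hedge Δ=-0.4749, bond B=125.2969.
Check: Δ(0,0)·S0 + B(0,0) = 32.6985 = V0.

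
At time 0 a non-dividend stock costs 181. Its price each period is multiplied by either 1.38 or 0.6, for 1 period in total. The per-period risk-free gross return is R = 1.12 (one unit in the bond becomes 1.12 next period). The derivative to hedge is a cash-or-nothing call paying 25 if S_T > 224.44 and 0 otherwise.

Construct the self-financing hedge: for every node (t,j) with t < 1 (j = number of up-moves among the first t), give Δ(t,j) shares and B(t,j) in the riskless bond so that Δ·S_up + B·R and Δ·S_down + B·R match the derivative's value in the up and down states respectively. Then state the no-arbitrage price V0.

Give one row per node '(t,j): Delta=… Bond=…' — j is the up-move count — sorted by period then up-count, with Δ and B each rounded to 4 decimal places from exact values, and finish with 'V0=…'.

Under the risk-neutral measure, an up-move has probability p* = (R−d)/(u−d) = 0.6667 and values discount at R = 1.12.
Terminal payoffs: V(1,0)=0.0000, V(1,1)=25.0000
(0,0): S=181.0000. Δ = (V_up−V_dn)/(S_up−S_dn) = (25.0000−0.0000)/(249.7800−108.6000) = 0.1771. V = [p*·25.0000 + (1−p*)·0.0000]/1.12 = 14.8810. B = V − Δ·S = -17.1703.
Self-financing check: at every node Δ·S+B equals the discounted successor values.

(0,0): Delta=0.1771 Bond=-17.1703
V0=14.8810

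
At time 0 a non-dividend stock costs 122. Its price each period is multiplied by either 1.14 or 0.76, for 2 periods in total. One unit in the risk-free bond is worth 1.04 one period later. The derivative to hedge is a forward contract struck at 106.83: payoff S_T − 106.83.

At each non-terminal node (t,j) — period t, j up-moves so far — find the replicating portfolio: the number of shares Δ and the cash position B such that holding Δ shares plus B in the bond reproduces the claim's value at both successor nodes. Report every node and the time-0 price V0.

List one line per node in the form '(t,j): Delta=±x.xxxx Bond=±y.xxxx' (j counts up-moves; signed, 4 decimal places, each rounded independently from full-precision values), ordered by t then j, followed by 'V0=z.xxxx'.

Risk-neutral probability p* = (R−d)/(u−d) = (1.04−0.76)/(1.14−0.76) = 0.7368.
Terminal values V(2,·): V(2,0)=-36.3628, V(2,1)=-1.1292, V(2,2)=51.7212
  t=1,j=0: stock 92.7200 → up 105.7008 (V=-1.1292), down 70.4672 (V=-36.3628). Price -10.0012; hedge Δ=1.0000, bond B=-102.7212.
  t=1,j=1: stock 139.0800 → up 158.5512 (V=51.7212), down 105.7008 (V=-1.1292). Price 36.3588; hedge Δ=1.0000, bond B=-102.7212.
  t=0,j=0: stock 122.0000 → up 139.0800 (V=36.3588), down 92.7200 (V=-10.0012). Price 23.2297; hedge Δ=1.0000, bond B=-98.7703.
The time-0 hedge costs 23.2297, which is the no-arbitrage price.

(0,0): Delta=1.0000 Bond=-98.7703
(1,0): Delta=1.0000 Bond=-102.7212
(1,1): Delta=1.0000 Bond=-102.7212
V0=23.2297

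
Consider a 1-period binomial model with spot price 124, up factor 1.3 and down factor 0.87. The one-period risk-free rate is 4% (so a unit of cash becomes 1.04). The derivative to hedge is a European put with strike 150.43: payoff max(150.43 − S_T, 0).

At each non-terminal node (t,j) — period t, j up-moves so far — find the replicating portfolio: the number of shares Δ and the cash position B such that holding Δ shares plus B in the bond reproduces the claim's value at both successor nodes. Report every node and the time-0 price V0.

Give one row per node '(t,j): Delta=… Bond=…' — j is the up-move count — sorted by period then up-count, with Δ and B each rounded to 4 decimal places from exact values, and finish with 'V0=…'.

(0,0): Delta=-0.7980 Bond=123.6919
V0=24.7384

Under the risk-neutral measure, an up-move has probability p* = (R−d)/(u−d) = 0.3953 and values discount at R = 1.04.
At expiry t=1: V(1,0)=42.5500, V(1,1)=0.0000
(0,0): S=124.0000. Δ = (V_up−V_dn)/(S_up−S_dn) = (0.0000−42.5500)/(161.2000−107.8800) = -0.7980. V = [p*·0.0000 + (1−p*)·42.5500]/1.04 = 24.7384. B = V − Δ·S = 123.6919.
Root portfolio cost Δ·124+B reproduces V0=24.7384.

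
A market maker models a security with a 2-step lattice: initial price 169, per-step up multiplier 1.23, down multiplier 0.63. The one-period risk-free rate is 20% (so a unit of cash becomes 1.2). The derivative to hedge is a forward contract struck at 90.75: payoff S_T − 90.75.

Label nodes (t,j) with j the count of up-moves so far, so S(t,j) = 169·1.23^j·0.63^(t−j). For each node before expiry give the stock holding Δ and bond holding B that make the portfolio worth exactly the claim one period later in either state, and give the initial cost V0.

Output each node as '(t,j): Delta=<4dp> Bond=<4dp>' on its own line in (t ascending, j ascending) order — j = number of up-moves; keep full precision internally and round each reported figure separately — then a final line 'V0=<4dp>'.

The replicating-portfolio and risk-neutral prices coincide; use p* = (1.2−0.63)/(1.23−0.63) = 0.9500 for the latter.
Terminal payoffs: V(2,0)=-23.6739, V(2,1)=40.2081, V(2,2)=164.9301
  t=1,j=0: stock 106.4700 → up 130.9581 (V=40.2081), down 67.0761 (V=-23.6739). Price 30.8450; hedge Δ=1.0000, bond B=-75.6250.
  t=1,j=1: stock 207.8700 → up 255.6801 (V=164.9301), down 130.9581 (V=40.2081). Price 132.2450; hedge Δ=1.0000, bond B=-75.6250.
  t=0,j=0: stock 169.0000 → up 207.8700 (V=132.2450), down 106.4700 (V=30.8450). Price 105.9792; hedge Δ=1.0000, bond B=-63.0208.
The time-0 hedge costs 105.9792, which is the no-arbitrage price.

(0,0): Delta=1.0000 Bond=-63.0208
(1,0): Delta=1.0000 Bond=-75.6250
(1,1): Delta=1.0000 Bond=-75.6250
V0=105.9792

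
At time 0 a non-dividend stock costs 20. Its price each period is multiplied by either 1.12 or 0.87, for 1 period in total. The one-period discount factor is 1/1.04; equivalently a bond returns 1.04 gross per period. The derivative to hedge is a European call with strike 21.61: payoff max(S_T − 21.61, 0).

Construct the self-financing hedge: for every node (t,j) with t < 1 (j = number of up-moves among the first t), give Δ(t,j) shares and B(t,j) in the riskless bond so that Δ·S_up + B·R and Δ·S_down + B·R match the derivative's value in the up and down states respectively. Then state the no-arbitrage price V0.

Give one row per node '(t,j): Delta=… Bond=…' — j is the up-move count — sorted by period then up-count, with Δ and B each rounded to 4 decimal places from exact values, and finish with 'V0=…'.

(0,0): Delta=0.1580 Bond=-2.6435
V0=0.5165

No-arbitrage ⇒ martingale measure with p* = (R−d)/(u−d) = 0.6800.
At expiry t=1: V(1,0)=0.0000, V(1,1)=0.7900
(0,0): S=20.0000. Δ = (V_up−V_dn)/(S_up−S_dn) = (0.7900−0.0000)/(22.4000−17.4000) = 0.1580. V = [p*·0.7900 + (1−p*)·0.0000]/1.04 = 0.5165. B = V − Δ·S = -2.6435.
Root portfolio cost Δ·20+B reproduces V0=0.5165.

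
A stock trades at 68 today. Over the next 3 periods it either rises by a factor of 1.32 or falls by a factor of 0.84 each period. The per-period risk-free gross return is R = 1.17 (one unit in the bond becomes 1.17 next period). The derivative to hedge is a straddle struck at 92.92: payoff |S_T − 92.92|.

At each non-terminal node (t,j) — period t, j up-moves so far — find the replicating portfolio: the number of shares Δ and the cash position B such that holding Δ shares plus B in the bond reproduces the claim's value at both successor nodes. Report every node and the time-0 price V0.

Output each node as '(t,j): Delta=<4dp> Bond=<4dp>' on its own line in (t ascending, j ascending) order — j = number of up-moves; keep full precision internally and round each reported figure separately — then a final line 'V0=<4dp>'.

Under the risk-neutral measure, an up-move has probability p* = (R−d)/(u−d) = 0.6875 and values discount at R = 1.17.
Payoff layer (t=3): V(3,0)=52.6161, V(3,1)=29.5853, V(3,2)=6.6059, V(3,3)=63.4778
  t=2,j=0: stock 47.9808 → up 63.3347 (V=29.5853), down 40.3039 (V=52.6161). Price 31.4380; hedge Δ=-1.0000, bond B=79.4188.
  t=2,j=1: stock 75.3984 → up 99.5259 (V=6.6059), down 63.3347 (V=29.5853). Price 11.7837; hedge Δ=-0.6349, bond B=59.6576.
  t=2,j=2: stock 118.4832 → up 156.3978 (V=63.4778), down 99.5259 (V=6.6059). Price 39.0644; hedge Δ=1.0000, bond B=-79.4188.
  t=1,j=0: stock 57.1200 → up 75.3984 (V=11.7837), down 47.9808 (V=31.4380). Price 15.3211; hedge Δ=-0.7168, bond B=56.2675.
  t=1,j=1: stock 89.7600 → up 118.4832 (V=39.0644), down 75.3984 (V=11.7837). Price 26.1019; hedge Δ=0.6332, bond B=-30.7328.
  t=0,j=0: stock 68.0000 → up 89.7600 (V=26.1019), down 57.1200 (V=15.3211). Price 19.4298; hedge Δ=0.3303, bond B=-3.0301.
Each (Δ,B) replicates both successor values, so the strategy is self-financing and V0 is arbitrage-free.

(0,0): Delta=0.3303 Bond=-3.0301
(1,0): Delta=-0.7168 Bond=56.2675
(1,1): Delta=0.6332 Bond=-30.7328
(2,0): Delta=-1.0000 Bond=79.4188
(2,1): Delta=-0.6349 Bond=59.6576
(2,2): Delta=1.0000 Bond=-79.4188
V0=19.4298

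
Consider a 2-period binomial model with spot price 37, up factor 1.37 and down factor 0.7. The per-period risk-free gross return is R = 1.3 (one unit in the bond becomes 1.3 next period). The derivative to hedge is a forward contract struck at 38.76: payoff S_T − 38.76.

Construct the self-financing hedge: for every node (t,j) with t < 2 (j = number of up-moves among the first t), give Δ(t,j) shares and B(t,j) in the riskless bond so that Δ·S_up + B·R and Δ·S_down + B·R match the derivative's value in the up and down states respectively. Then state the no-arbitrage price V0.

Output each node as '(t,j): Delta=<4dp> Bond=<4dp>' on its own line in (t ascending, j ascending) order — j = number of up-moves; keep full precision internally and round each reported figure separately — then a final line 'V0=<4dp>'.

Risk-neutral probability p* = (R−d)/(u−d) = (1.3−0.7)/(1.37−0.7) = 0.8955.
Terminal values V(2,·): V(2,0)=-20.6300, V(2,1)=-3.2770, V(2,2)=30.6853
Node (1,0) S=25.9000: V=(p*·-3.2770+(1−p*)·-20.6300)/1.3=-3.9154; Δ=(-3.2770−-20.6300)/(35.4830−18.1300)=1.0000; B=V−Δ·S=-29.8154
Node (1,1) S=50.6900: V=(p*·30.6853+(1−p*)·-3.2770)/1.3=20.8746; Δ=(30.6853−-3.2770)/(69.4453−35.4830)=1.0000; B=V−Δ·S=-29.8154
Node (0,0) S=37.0000: V=(p*·20.8746+(1−p*)·-3.9154)/1.3=14.0651; Δ=(20.8746−-3.9154)/(50.6900−25.9000)=1.0000; B=V−Δ·S=-22.9349
Each (Δ,B) replicates both successor values, so the strategy is self-financing and V0 is arbitrage-free.

(0,0): Delta=1.0000 Bond=-22.9349
(1,0): Delta=1.0000 Bond=-29.8154
(1,1): Delta=1.0000 Bond=-29.8154
V0=14.0651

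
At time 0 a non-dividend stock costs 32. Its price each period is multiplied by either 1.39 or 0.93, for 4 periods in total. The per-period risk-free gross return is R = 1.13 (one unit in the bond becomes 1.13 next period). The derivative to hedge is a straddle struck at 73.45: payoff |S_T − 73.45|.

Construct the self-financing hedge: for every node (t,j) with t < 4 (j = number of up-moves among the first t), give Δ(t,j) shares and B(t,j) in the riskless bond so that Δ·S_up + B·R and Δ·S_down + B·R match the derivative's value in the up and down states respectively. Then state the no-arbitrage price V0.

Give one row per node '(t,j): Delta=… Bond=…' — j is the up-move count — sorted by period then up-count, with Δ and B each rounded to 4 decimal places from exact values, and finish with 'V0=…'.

(0,0): Delta=-0.4986 Bond=32.4970
(1,0): Delta=-0.8600 Bond=47.4750
(1,1): Delta=-0.1844 Bond=22.7421
(2,0): Delta=-1.0000 Bond=57.5221
(2,1): Delta=-0.7382 Bond=48.6087
(2,2): Delta=0.2974 Bond=-4.0846
(3,0): Delta=-1.0000 Bond=65.0000
(3,1): Delta=-1.0000 Bond=65.0000
(3,2): Delta=-0.5105 Bond=41.8340
(3,3): Delta=1.0000 Bond=-65.0000
V0=16.5405

Risk-neutral probability p* = (R−d)/(u−d) = (1.13−0.93)/(1.39−0.93) = 0.4348.
Payoff layer (t=4): V(4,0)=49.5123, V(4,1)=37.6722, V(4,2)=19.9757, V(4,3)=6.4740, V(4,4)=46.0063
  t=3,j=0: stock 25.7394 → up 35.7778 (V=37.6722), down 23.9377 (V=49.5123). Price 39.2606; hedge Δ=-1.0000, bond B=65.0000.
  t=3,j=1: stock 38.4708 → up 53.4743 (V=19.9757), down 35.7778 (V=37.6722). Price 26.5292; hedge Δ=-1.0000, bond B=65.0000.
  t=3,j=2: stock 57.4993 → up 79.9240 (V=6.4740), down 53.4743 (V=19.9757). Price 12.4826; hedge Δ=-0.5105, bond B=41.8340.
  t=3,j=3: stock 85.9398 → up 119.4563 (V=46.0063), down 79.9240 (V=6.4740). Price 20.9398; hedge Δ=1.0000, bond B=-65.0000.
  t=2,j=0: stock 27.6768 → up 38.4708 (V=26.5292), down 25.7394 (V=39.2606). Price 29.8453; hedge Δ=-1.0000, bond B=57.5221.
  t=2,j=1: stock 41.3664 → up 57.4993 (V=12.4826), down 38.4708 (V=26.5292). Price 18.0726; hedge Δ=-0.7382, bond B=48.6087.
  t=2,j=2: stock 61.8272 → up 85.9398 (V=20.9398), down 57.4993 (V=12.4826). Price 14.3006; hedge Δ=0.2974, bond B=-4.0846.
  t=1,j=0: stock 29.7600 → up 41.3664 (V=18.0726), down 27.6768 (V=29.8453). Price 21.8821; hedge Δ=-0.8600, bond B=47.4750.
  t=1,j=1: stock 44.4800 → up 61.8272 (V=14.3006), down 41.3664 (V=18.0726). Price 14.5421; hedge Δ=-0.1844, bond B=22.7421.
  t=0,j=0: stock 32.0000 → up 44.4800 (V=14.5421), down 29.7600 (V=21.8821). Price 16.5405; hedge Δ=-0.4986, bond B=32.4970.
Self-financing check: at every node Δ·S+B equals the discounted successor values.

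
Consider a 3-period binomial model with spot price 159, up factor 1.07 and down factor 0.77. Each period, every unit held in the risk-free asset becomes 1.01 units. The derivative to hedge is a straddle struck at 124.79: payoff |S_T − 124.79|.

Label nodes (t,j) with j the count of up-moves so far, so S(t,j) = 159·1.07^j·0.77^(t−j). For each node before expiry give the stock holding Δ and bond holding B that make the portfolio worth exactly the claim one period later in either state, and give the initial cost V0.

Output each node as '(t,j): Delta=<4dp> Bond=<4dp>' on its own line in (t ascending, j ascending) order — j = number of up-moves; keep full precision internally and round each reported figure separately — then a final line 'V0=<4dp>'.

Since d<R<u, set p* = (R−d)/(u−d) = 0.8000; price each node as the discounted p*-expectation of its children.
At expiry t=3: V(3,0)=52.2013, V(3,1)=23.9199, V(3,2)=15.3801, V(3,3)=69.9918
Node (2,0) S=94.2711: V=(p*·23.9199+(1−p*)·52.2013)/1.01=29.2834; Δ=(23.9199−52.2013)/(100.8701−72.5887)=-1.0000; B=V−Δ·S=123.5545
Node (2,1) S=131.0001: V=(p*·15.3801+(1−p*)·23.9199)/1.01=16.9189; Δ=(15.3801−23.9199)/(140.1701−100.8701)=-0.2173; B=V−Δ·S=45.3849
Node (2,2) S=182.0391: V=(p*·69.9918+(1−p*)·15.3801)/1.01=58.4846; Δ=(69.9918−15.3801)/(194.7818−140.1701)=1.0000; B=V−Δ·S=-123.5545
Node (1,0) S=122.4300: V=(p*·16.9189+(1−p*)·29.2834)/1.01=19.1998; Δ=(16.9189−29.2834)/(131.0001−94.2711)=-0.3366; B=V−Δ·S=60.4147
Node (1,1) S=170.1300: V=(p*·58.4846+(1−p*)·16.9189)/1.01=49.6747; Δ=(58.4846−16.9189)/(182.0391−131.0001)=0.8144; B=V−Δ·S=-88.8778
Node (0,0) S=159.0000: V=(p*·49.6747+(1−p*)·19.1998)/1.01=43.1483; Δ=(49.6747−19.1998)/(170.1300−122.4300)=0.6389; B=V−Δ·S=-58.4350
Each (Δ,B) replicates both successor values, so the strategy is self-financing and V0 is arbitrage-free.

(0,0): Delta=0.6389 Bond=-58.4350
(1,0): Delta=-0.3366 Bond=60.4147
(1,1): Delta=0.8144 Bond=-88.8778
(2,0): Delta=-1.0000 Bond=123.5545
(2,1): Delta=-0.2173 Bond=45.3849
(2,2): Delta=1.0000 Bond=-123.5545
V0=43.1483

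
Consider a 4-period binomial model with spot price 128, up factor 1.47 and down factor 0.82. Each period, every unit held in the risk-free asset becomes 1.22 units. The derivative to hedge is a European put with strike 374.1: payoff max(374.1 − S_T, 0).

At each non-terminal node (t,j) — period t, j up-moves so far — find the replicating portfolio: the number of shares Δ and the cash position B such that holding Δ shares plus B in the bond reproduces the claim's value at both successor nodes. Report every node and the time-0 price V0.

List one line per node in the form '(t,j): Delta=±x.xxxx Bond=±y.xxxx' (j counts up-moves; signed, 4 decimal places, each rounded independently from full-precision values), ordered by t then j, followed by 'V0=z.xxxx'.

(0,0): Delta=-0.6551 Bond=139.1953
(1,0): Delta=-1.0000 Bond=206.0194
(1,1): Delta=-0.5348 Bond=147.1926
(2,0): Delta=-1.0000 Bond=251.3437
(2,1): Delta=-1.0000 Bond=251.3437
(2,2): Delta=-0.3727 Bond=134.7195
(3,0): Delta=-1.0000 Bond=306.6393
(3,1): Delta=-1.0000 Bond=306.6393
(3,2): Delta=-1.0000 Bond=306.6393
(3,3): Delta=-0.1540 Bond=75.4318
V0=55.3431

The replicating-portfolio and risk-neutral prices coincide; use p* = (1.22−0.82)/(1.47−0.82) = 0.6154 for the latter.
Terminal payoffs: V(4,0)=316.2284, V(4,1)=270.3546, V(4,2)=188.1174, V(4,3)=40.6921, V(4,4)=0.0000
  t=3,j=0: stock 70.5751 → up 103.7454 (V=270.3546), down 57.8716 (V=316.2284). Price 236.0642; hedge Δ=-1.0000, bond B=306.6393.
  t=3,j=1: stock 126.5188 → up 185.9826 (V=188.1174), down 103.7454 (V=270.3546). Price 180.1206; hedge Δ=-1.0000, bond B=306.6393.
  t=3,j=2: stock 226.8081 → up 333.4079 (V=40.6921), down 185.9826 (V=188.1174). Price 79.8313; hedge Δ=-1.0000, bond B=306.6393.
  t=3,j=3: stock 406.5949 → up 597.6946 (V=0.0000), down 333.4079 (V=40.6921). Price 12.8285; hedge Δ=-0.1540, bond B=75.4318.
  t=2,j=0: stock 86.0672 → up 126.5188 (V=180.1206), down 70.5751 (V=236.0642). Price 165.2765; hedge Δ=-1.0000, bond B=251.3437.
  t=2,j=1: stock 154.2912 → up 226.8081 (V=79.8313), down 126.5188 (V=180.1206). Price 97.0525; hedge Δ=-1.0000, bond B=251.3437.
  t=2,j=2: stock 276.5952 → up 406.5949 (V=12.8285), down 226.8081 (V=79.8313). Price 31.6384; hedge Δ=-0.3727, bond B=134.7195.
  t=1,j=0: stock 104.9600 → up 154.2912 (V=97.0525), down 86.0672 (V=165.2765). Price 101.0594; hedge Δ=-1.0000, bond B=206.0194.
  t=1,j=1: stock 188.1600 → up 276.5952 (V=31.6384), down 154.2912 (V=97.0525). Price 46.5555; hedge Δ=-0.5348, bond B=147.1926.
  t=0,j=0: stock 128.0000 → up 188.1600 (V=46.5555), down 104.9600 (V=101.0594). Price 55.3431; hedge Δ=-0.6551, bond B=139.1953.
The time-0 hedge costs 55.3431, which is the no-arbitrage price.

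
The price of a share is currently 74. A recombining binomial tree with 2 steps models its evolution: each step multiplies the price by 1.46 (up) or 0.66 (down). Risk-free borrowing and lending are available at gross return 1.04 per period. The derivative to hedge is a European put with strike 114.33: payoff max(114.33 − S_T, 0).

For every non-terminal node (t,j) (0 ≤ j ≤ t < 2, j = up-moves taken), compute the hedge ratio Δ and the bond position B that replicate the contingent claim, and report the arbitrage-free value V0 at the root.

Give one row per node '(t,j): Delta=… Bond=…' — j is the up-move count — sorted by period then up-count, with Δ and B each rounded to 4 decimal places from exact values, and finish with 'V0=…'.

No-arbitrage ⇒ martingale measure with p* = (R−d)/(u−d) = 0.4750.
At expiry t=2: V(2,0)=82.0956, V(2,1)=43.0236, V(2,2)=0.0000
  t=1,j=0: stock 48.8400 → up 71.3064 (V=43.0236), down 32.2344 (V=82.0956). Price 61.0927; hedge Δ=-1.0000, bond B=109.9327.
  t=1,j=1: stock 108.0400 → up 157.7384 (V=0.0000), down 71.3064 (V=43.0236). Price 21.7186; hedge Δ=-0.4978, bond B=75.4981.
  t=0,j=0: stock 74.0000 → up 108.0400 (V=21.7186), down 48.8400 (V=61.0927). Price 40.7596; hedge Δ=-0.6651, bond B=89.9772.
Self-financing check: at every node Δ·S+B equals the discounted successor values.

(0,0): Delta=-0.6651 Bond=89.9772
(1,0): Delta=-1.0000 Bond=109.9327
(1,1): Delta=-0.4978 Bond=75.4981
V0=40.7596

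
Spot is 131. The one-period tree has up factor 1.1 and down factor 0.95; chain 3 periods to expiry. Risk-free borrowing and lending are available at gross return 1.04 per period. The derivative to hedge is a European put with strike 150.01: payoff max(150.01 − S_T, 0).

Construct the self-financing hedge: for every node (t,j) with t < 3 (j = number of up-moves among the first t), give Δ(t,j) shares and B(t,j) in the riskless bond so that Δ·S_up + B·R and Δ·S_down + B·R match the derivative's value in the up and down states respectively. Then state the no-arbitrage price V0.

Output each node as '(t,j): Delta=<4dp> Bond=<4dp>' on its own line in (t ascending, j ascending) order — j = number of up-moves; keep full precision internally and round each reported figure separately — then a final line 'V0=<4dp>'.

(0,0): Delta=-0.5843 Bond=83.7967
(1,0): Delta=-0.9822 Bond=136.6743
(1,1): Delta=-0.3552 Bond=54.1315
(2,0): Delta=-1.0000 Bond=144.2404
(2,1): Delta=-0.9720 Bond=140.7418
(2,2): Delta=0.0000 Bond=0.0000
V0=7.2549

Under the risk-neutral measure, an up-move has probability p* = (R−d)/(u−d) = 0.6000 and values discount at R = 1.04.
At expiry t=3: V(3,0)=37.6939, V(3,1)=19.9597, V(3,2)=0.0000, V(3,3)=0.0000
  t=2,j=0: stock 118.2275 → up 130.0503 (V=19.9597), down 112.3161 (V=37.6939). Price 26.0129; hedge Δ=-1.0000, bond B=144.2404.
  t=2,j=1: stock 136.8950 → up 150.5845 (V=0.0000), down 130.0503 (V=19.9597). Price 7.6768; hedge Δ=-0.9720, bond B=140.7418.
  t=2,j=2: stock 158.5100 → up 174.3610 (V=0.0000), down 150.5845 (V=0.0000). Price 0.0000; hedge Δ=0.0000, bond B=0.0000.
  t=1,j=0: stock 124.4500 → up 136.8950 (V=7.6768), down 118.2275 (V=26.0129). Price 14.4339; hedge Δ=-0.9822, bond B=136.6743.
  t=1,j=1: stock 144.1000 → up 158.5100 (V=0.0000), down 136.8950 (V=7.6768). Price 2.9526; hedge Δ=-0.3552, bond B=54.1315.
  t=0,j=0: stock 131.0000 → up 144.1000 (V=2.9526), down 124.4500 (V=14.4339). Price 7.2549; hedge Δ=-0.5843, bond B=83.7967.
The time-0 hedge costs 7.2549, which is the no-arbitrage price.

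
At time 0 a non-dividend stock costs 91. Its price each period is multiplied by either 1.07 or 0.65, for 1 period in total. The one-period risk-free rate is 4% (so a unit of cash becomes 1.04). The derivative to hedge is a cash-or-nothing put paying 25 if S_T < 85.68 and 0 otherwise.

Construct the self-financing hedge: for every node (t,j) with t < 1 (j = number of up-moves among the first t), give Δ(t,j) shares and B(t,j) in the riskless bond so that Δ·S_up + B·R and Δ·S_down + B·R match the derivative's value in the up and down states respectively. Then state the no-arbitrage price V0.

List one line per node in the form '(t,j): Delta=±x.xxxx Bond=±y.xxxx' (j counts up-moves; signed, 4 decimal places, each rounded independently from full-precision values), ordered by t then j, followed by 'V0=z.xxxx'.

(0,0): Delta=-0.6541 Bond=61.2408
V0=1.7170

Since d<R<u, set p* = (R−d)/(u−d) = 0.9286; price each node as the discounted p*-expectation of its children.
Payoff layer (t=1): V(1,0)=25.0000, V(1,1)=0.0000
  t=0,j=0: stock 91.0000 → up 97.3700 (V=0.0000), down 59.1500 (V=25.0000). Price 1.7170; hedge Δ=-0.6541, bond B=61.2408.
Each (Δ,B) replicates both successor values, so the strategy is self-financing and V0 is arbitrage-free.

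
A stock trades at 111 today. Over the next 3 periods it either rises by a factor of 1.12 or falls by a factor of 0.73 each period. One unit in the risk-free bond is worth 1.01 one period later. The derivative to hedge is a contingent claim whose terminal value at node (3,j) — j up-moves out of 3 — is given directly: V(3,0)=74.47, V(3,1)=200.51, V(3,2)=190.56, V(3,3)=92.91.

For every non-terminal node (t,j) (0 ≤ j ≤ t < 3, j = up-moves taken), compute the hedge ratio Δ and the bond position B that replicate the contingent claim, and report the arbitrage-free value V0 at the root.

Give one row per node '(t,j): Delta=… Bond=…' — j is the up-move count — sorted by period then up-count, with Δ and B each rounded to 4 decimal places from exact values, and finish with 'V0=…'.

(0,0): Delta=-1.0040 Bond=260.4515
(1,0): Delta=0.8900 Bond=109.5871
(1,1): Delta=-1.4890 Bond=323.3474
(2,0): Delta=5.4636 Bond=-159.8525
(2,1): Delta=-0.2811 Bond=216.9647
(2,2): Delta=-1.7982 Bond=369.6443
V0=149.0079

Since d<R<u, set p* = (R−d)/(u−d) = 0.7179; price each node as the discounted p*-expectation of its children.
At expiry t=3: V(3,0)=74.4700, V(3,1)=200.5100, V(3,2)=190.5600, V(3,3)=92.9100
(2,0): S=59.1519. Δ = (V_up−V_dn)/(S_up−S_dn) = (200.5100−74.4700)/(66.2501−43.1809) = 5.4636. V = [p*·200.5100 + (1−p*)·74.4700]/1.01 = 163.3270. B = V − Δ·S = -159.8525.
(2,1): S=90.7536. Δ = (V_up−V_dn)/(S_up−S_dn) = (190.5600−200.5100)/(101.6440−66.2501) = -0.2811. V = [p*·190.5600 + (1−p*)·200.5100]/1.01 = 191.4519. B = V − Δ·S = 216.9647.
(2,2): S=139.2384. Δ = (V_up−V_dn)/(S_up−S_dn) = (92.9100−190.5600)/(155.9470−101.6440) = -1.7982. V = [p*·92.9100 + (1−p*)·190.5600]/1.01 = 119.2597. B = V − Δ·S = 369.6443.
(1,0): S=81.0300. Δ = (V_up−V_dn)/(S_up−S_dn) = (191.4519−163.3270)/(90.7536−59.1519) = 0.8900. V = [p*·191.4519 + (1−p*)·163.3270]/1.01 = 181.7022. B = V − Δ·S = 109.5871.
(1,1): S=124.3200. Δ = (V_up−V_dn)/(S_up−S_dn) = (119.2597−191.4519)/(139.2384−90.7536) = -1.4890. V = [p*·119.2597 + (1−p*)·191.4519]/1.01 = 138.2392. B = V − Δ·S = 323.3474.
(0,0): S=111.0000. Δ = (V_up−V_dn)/(S_up−S_dn) = (138.2392−181.7022)/(124.3200−81.0300) = -1.0040. V = [p*·138.2392 + (1−p*)·181.7022]/1.01 = 149.0079. B = V − Δ·S = 260.4515.
Each (Δ,B) replicates both successor values, so the strategy is self-financing and V0 is arbitrage-free.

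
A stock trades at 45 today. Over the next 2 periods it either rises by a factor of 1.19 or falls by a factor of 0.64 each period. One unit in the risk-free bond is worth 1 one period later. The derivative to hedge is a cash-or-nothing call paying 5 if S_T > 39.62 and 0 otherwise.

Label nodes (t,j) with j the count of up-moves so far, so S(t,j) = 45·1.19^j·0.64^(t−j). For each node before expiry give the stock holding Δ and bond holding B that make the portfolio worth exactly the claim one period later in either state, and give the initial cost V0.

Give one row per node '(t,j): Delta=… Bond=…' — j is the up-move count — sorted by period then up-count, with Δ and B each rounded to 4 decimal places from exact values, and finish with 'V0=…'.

Risk-neutral probability p* = (R−d)/(u−d) = (1−0.64)/(1.19−0.64) = 0.6545.
Terminal payoffs: V(2,0)=0.0000, V(2,1)=0.0000, V(2,2)=5.0000
  t=1,j=0: stock 28.8000 → up 34.2720 (V=0.0000), down 18.4320 (V=0.0000). Price 0.0000; hedge Δ=0.0000, bond B=0.0000.
  t=1,j=1: stock 53.5500 → up 63.7245 (V=5.0000), down 34.2720 (V=0.0000). Price 3.2727; hedge Δ=0.1698, bond B=-5.8182.
  t=0,j=0: stock 45.0000 → up 53.5500 (V=3.2727), down 28.8000 (V=0.0000). Price 2.1421; hedge Δ=0.1322, bond B=-3.8083.
Self-financing check: at every node Δ·S+B equals the discounted successor values.

(0,0): Delta=0.1322 Bond=-3.8083
(1,0): Delta=0.0000 Bond=0.0000
(1,1): Delta=0.1698 Bond=-5.8182
V0=2.1421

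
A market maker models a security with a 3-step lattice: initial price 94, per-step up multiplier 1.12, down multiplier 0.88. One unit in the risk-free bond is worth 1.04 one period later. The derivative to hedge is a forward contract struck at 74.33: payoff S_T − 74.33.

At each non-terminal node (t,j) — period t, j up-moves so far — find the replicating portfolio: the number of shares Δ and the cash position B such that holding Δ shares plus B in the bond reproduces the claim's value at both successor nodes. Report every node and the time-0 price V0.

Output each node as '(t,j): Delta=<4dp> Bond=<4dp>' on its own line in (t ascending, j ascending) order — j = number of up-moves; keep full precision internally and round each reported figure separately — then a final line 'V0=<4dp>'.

(0,0): Delta=1.0000 Bond=-66.0791
(1,0): Delta=1.0000 Bond=-68.7223
(1,1): Delta=1.0000 Bond=-68.7223
(2,0): Delta=1.0000 Bond=-71.4712
(2,1): Delta=1.0000 Bond=-71.4712
(2,2): Delta=1.0000 Bond=-71.4712
V0=27.9209

No-arbitrage ⇒ martingale measure with p* = (R−d)/(u−d) = 0.6667.
Terminal values V(3,·): V(3,0)=-10.2716, V(3,1)=7.1988, V(3,2)=29.4340, V(3,3)=57.7332
Node (2,0) S=72.7936: V=(p*·7.1988+(1−p*)·-10.2716)/1.04=1.3224; Δ=(7.1988−-10.2716)/(81.5288−64.0584)=1.0000; B=V−Δ·S=-71.4712
Node (2,1) S=92.6464: V=(p*·29.4340+(1−p*)·7.1988)/1.04=21.1752; Δ=(29.4340−7.1988)/(103.7640−81.5288)=1.0000; B=V−Δ·S=-71.4712
Node (2,2) S=117.9136: V=(p*·57.7332+(1−p*)·29.4340)/1.04=46.4424; Δ=(57.7332−29.4340)/(132.0632−103.7640)=1.0000; B=V−Δ·S=-71.4712
Node (1,0) S=82.7200: V=(p*·21.1752+(1−p*)·1.3224)/1.04=13.9977; Δ=(21.1752−1.3224)/(92.6464−72.7936)=1.0000; B=V−Δ·S=-68.7223
Node (1,1) S=105.2800: V=(p*·46.4424+(1−p*)·21.1752)/1.04=36.5577; Δ=(46.4424−21.1752)/(117.9136−92.6464)=1.0000; B=V−Δ·S=-68.7223
Node (0,0) S=94.0000: V=(p*·36.5577+(1−p*)·13.9977)/1.04=27.9209; Δ=(36.5577−13.9977)/(105.2800−82.7200)=1.0000; B=V−Δ·S=-66.0791
Self-financing check: at every node Δ·S+B equals the discounted successor values.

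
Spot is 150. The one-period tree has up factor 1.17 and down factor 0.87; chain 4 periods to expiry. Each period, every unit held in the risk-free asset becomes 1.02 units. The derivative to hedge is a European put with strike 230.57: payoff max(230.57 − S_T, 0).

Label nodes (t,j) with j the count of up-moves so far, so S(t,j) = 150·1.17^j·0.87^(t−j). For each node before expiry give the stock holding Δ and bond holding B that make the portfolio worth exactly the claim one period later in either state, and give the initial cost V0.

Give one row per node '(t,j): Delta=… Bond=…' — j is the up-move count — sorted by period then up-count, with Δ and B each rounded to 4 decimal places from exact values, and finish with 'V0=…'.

(0,0): Delta=-0.8678 Bond=196.0945
(1,0): Delta=-1.0000 Bond=217.2713
(1,1): Delta=-0.7695 Bond=182.7615
(2,0): Delta=-1.0000 Bond=221.6167
(2,1): Delta=-1.0000 Bond=221.6167
(2,2): Delta=-0.5980 Bond=151.2169
(3,0): Delta=-1.0000 Bond=226.0490
(3,1): Delta=-1.0000 Bond=226.0490
(3,2): Delta=-1.0000 Bond=226.0490
(3,3): Delta=-0.2991 Bond=82.4334
V0=65.9277

Under the risk-neutral measure, an up-move has probability p* = (R−d)/(u−d) = 0.5000 and values discount at R = 1.02.
Terminal values V(4,·): V(4,0)=144.6354, V(4,1)=115.0027, V(4,2)=75.1519, V(4,3)=21.5595, V(4,4)=0.0000
  t=3,j=0: stock 98.7754 → up 115.5673 (V=115.0027), down 85.9346 (V=144.6354). Price 127.2736; hedge Δ=-1.0000, bond B=226.0490.
  t=3,j=1: stock 132.8359 → up 155.4181 (V=75.1519), down 115.5673 (V=115.0027). Price 93.2131; hedge Δ=-1.0000, bond B=226.0490.
  t=3,j=2: stock 178.6414 → up 209.0105 (V=21.5595), down 155.4181 (V=75.1519). Price 47.4076; hedge Δ=-1.0000, bond B=226.0490.
  t=3,j=3: stock 240.2419 → up 281.0831 (V=0.0000), down 209.0105 (V=21.5595). Price 10.5684; hedge Δ=-0.2991, bond B=82.4334.
  t=2,j=0: stock 113.5350 → up 132.8359 (V=93.2131), down 98.7754 (V=127.2736). Price 108.0817; hedge Δ=-1.0000, bond B=221.6167.
  t=2,j=1: stock 152.6850 → up 178.6414 (V=47.4076), down 132.8359 (V=93.2131). Price 68.9317; hedge Δ=-1.0000, bond B=221.6167.
  t=2,j=2: stock 205.3350 → up 240.2419 (V=10.5684), down 178.6414 (V=47.4076). Price 28.4196; hedge Δ=-0.5980, bond B=151.2169.
  t=1,j=0: stock 130.5000 → up 152.6850 (V=68.9317), down 113.5350 (V=108.0817). Price 86.7713; hedge Δ=-1.0000, bond B=217.2713.
  t=1,j=1: stock 175.5000 → up 205.3350 (V=28.4196), down 152.6850 (V=68.9317). Price 47.7212; hedge Δ=-0.7695, bond B=182.7615.
  t=0,j=0: stock 150.0000 → up 175.5000 (V=47.7212), down 130.5000 (V=86.7713). Price 65.9277; hedge Δ=-0.8678, bond B=196.0945.
Root portfolio cost Δ·150+B reproduces V0=65.9277.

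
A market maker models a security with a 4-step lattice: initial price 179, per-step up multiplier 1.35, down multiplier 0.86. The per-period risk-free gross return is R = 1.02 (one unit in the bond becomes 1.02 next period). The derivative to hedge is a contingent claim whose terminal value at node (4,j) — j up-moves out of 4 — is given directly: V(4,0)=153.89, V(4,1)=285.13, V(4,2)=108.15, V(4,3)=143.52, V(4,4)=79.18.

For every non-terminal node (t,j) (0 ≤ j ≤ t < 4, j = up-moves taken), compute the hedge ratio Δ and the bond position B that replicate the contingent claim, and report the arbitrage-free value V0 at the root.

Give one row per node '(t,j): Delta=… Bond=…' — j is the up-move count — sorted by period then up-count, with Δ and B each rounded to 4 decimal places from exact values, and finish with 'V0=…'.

(0,0): Delta=-0.3563 Bond=240.3794
(1,0): Delta=-0.1853 Bond=218.8616
(1,1): Delta=-0.5810 Bond=299.4831
(2,0): Delta=0.4624 Bond=137.4889
(2,1): Delta=-1.0363 Bond=400.0980
(2,2): Delta=0.0172 Bond=110.3082
(3,0): Delta=2.3525 Bond=-74.9506
(3,1): Delta=-2.0209 Bond=584.0666
(3,2): Delta=0.2573 Bond=45.1687
(3,3): Delta=-0.2981 Bond=251.4150
V0=176.5993

No-arbitrage ⇒ martingale measure with p* = (R−d)/(u−d) = 0.3265.
Terminal payoffs: V(4,0)=153.8900, V(4,1)=285.1300, V(4,2)=108.1500, V(4,3)=143.5200, V(4,4)=79.1800
Node (3,0) S=113.8540: V=(p*·285.1300+(1−p*)·153.8900)/1.02=192.8862; Δ=(285.1300−153.8900)/(153.7029−97.9145)=2.3525; B=V−Δ·S=-74.9506
Node (3,1) S=178.7243: V=(p*·108.1500+(1−p*)·285.1300)/1.02=222.8830; Δ=(108.1500−285.1300)/(241.2779−153.7029)=-2.0209; B=V−Δ·S=584.0666
Node (3,2) S=280.5557: V=(p*·143.5200+(1−p*)·108.1500)/1.02=117.3523; Δ=(143.5200−108.1500)/(378.7501−241.2779)=0.2573; B=V−Δ·S=45.1687
Node (3,3) S=440.4071: V=(p*·79.1800+(1−p*)·143.5200)/1.02=120.1088; Δ=(79.1800−143.5200)/(594.5496−378.7501)=-0.2981; B=V−Δ·S=251.4150
Node (2,0) S=132.3884: V=(p*·222.8830+(1−p*)·192.8862)/1.02=198.7069; Δ=(222.8830−192.8862)/(178.7243−113.8540)=0.4624; B=V−Δ·S=137.4889
Node (2,1) S=207.8190: V=(p*·117.3523+(1−p*)·222.8830)/1.02=184.7294; Δ=(117.3523−222.8830)/(280.5557−178.7243)=-1.0363; B=V−Δ·S=400.0980
Node (2,2) S=326.2275: V=(p*·120.1088+(1−p*)·117.3523)/1.02=115.9337; Δ=(120.1088−117.3523)/(440.4071−280.5557)=0.0172; B=V−Δ·S=110.3082
Node (1,0) S=153.9400: V=(p*·184.7294+(1−p*)·198.7069)/1.02=190.3361; Δ=(184.7294−198.7069)/(207.8190−132.3884)=-0.1853; B=V−Δ·S=218.8616
Node (1,1) S=241.6500: V=(p*·115.9337+(1−p*)·184.7294)/1.02=159.0838; Δ=(115.9337−184.7294)/(326.2275−207.8190)=-0.5810; B=V−Δ·S=299.4831
Node (0,0) S=179.0000: V=(p*·159.0838+(1−p*)·190.3361)/1.02=176.5993; Δ=(159.0838−190.3361)/(241.6500−153.9400)=-0.3563; B=V−Δ·S=240.3794
Each (Δ,B) replicates both successor values, so the strategy is self-financing and V0 is arbitrage-free.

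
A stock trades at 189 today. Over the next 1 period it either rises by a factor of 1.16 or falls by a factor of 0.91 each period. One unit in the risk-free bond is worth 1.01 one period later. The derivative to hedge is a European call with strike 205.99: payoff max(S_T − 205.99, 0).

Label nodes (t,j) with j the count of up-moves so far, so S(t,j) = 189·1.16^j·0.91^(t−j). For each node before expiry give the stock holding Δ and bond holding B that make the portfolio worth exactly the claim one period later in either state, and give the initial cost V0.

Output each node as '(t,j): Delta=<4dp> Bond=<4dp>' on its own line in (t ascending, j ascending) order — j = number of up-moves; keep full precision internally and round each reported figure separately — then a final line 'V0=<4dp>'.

Under the risk-neutral measure, an up-move has probability p* = (R−d)/(u−d) = 0.4000 and values discount at R = 1.01.
At expiry t=1: V(1,0)=0.0000, V(1,1)=13.2500
  t=0,j=0: stock 189.0000 → up 219.2400 (V=13.2500), down 171.9900 (V=0.0000). Price 5.2475; hedge Δ=0.2804, bond B=-47.7525.
Root portfolio cost Δ·189+B reproduces V0=5.2475.

(0,0): Delta=0.2804 Bond=-47.7525
V0=5.2475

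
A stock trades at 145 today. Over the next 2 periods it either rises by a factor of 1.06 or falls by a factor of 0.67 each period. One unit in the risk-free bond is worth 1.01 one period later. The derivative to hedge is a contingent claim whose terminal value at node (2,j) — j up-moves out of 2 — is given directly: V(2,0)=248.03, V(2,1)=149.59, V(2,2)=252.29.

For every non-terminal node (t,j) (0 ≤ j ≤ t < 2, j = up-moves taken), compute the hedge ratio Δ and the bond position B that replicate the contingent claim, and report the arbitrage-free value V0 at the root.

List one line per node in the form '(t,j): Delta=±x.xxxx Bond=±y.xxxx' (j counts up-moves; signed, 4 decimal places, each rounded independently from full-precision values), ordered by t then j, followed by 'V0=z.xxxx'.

Under the risk-neutral measure, an up-move has probability p* = (R−d)/(u−d) = 0.8718 and values discount at R = 1.01.
Terminal values V(2,·): V(2,0)=248.0300, V(2,1)=149.5900, V(2,2)=252.2900
(1,0): S=97.1500. Δ = (V_up−V_dn)/(S_up−S_dn) = (149.5900−248.0300)/(102.9790−65.0905) = -2.5981. V = [p*·149.5900 + (1−p*)·248.0300]/1.01 = 160.6045. B = V − Δ·S = 413.0147.
(1,1): S=153.7000. Δ = (V_up−V_dn)/(S_up−S_dn) = (252.2900−149.5900)/(162.9220−102.9790) = 1.7133. V = [p*·252.2900 + (1−p*)·149.5900]/1.01 = 236.7558. B = V − Δ·S = -26.5776.
(0,0): S=145.0000. Δ = (V_up−V_dn)/(S_up−S_dn) = (236.7558−160.6045)/(153.7000−97.1500) = 1.3466. V = [p*·236.7558 + (1−p*)·160.6045]/1.01 = 224.7453. B = V − Δ·S = 29.4856.
Root portfolio cost Δ·145+B reproduces V0=224.7453.

(0,0): Delta=1.3466 Bond=29.4856
(1,0): Delta=-2.5981 Bond=413.0147
(1,1): Delta=1.7133 Bond=-26.5776
V0=224.7453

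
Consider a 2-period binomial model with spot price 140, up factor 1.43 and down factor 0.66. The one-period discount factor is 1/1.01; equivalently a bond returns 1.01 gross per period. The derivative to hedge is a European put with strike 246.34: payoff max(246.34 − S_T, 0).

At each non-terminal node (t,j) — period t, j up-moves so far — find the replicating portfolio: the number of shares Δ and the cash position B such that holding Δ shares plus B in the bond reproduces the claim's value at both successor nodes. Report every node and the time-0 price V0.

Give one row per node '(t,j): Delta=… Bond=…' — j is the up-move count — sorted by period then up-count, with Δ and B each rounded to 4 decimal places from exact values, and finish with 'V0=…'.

(0,0): Delta=-0.8332 Bond=226.2294
(1,0): Delta=-1.0000 Bond=243.9010
(1,1): Delta=-0.7409 Bond=210.0006
V0=109.5768

Since d<R<u, set p* = (R−d)/(u−d) = 0.4545; price each node as the discounted p*-expectation of its children.
Terminal values V(2,·): V(2,0)=185.3560, V(2,1)=114.2080, V(2,2)=0.0000
Node (1,0) S=92.4000: V=(p*·114.2080+(1−p*)·185.3560)/1.01=151.5010; Δ=(114.2080−185.3560)/(132.1320−60.9840)=-1.0000; B=V−Δ·S=243.9010
Node (1,1) S=200.2000: V=(p*·0.0000+(1−p*)·114.2080)/1.01=61.6785; Δ=(0.0000−114.2080)/(286.2860−132.1320)=-0.7409; B=V−Δ·S=210.0006
Node (0,0) S=140.0000: V=(p*·61.6785+(1−p*)·151.5010)/1.01=109.5768; Δ=(61.6785−151.5010)/(200.2000−92.4000)=-0.8332; B=V−Δ·S=226.2294
Check: Δ(0,0)·S0 + B(0,0) = 109.5768 = V0.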